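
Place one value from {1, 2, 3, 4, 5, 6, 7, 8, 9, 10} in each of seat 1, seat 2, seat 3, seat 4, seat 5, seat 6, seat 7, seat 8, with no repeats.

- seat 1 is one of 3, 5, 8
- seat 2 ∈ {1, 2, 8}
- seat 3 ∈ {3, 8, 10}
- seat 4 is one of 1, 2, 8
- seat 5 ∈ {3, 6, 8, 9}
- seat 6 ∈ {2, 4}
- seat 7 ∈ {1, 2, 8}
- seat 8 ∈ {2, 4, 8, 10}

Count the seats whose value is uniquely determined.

4

seat 2, seat 4, seat 7 share exactly the 3 values {1, 2, 8}; by pigeonhole those values go to them, so strike 1, 2, 8 from seat 1, seat 3, seat 5, seat 6, seat 8.
seat 6's domain is down to {4}, so seat 6 = 4. Eliminate 4 elsewhere: seat 8.
That leaves seat 8 = 10. So seat 3 can't be 10.
seat 3 must be 3 (only option left). Remove 3 from seat 1, seat 5.
seat 1 must be 5 (only option left).
Determined: seat 1=5, seat 3=3, seat 6=4, seat 8=10. The other seats each still have more than one consistent value. That makes 4.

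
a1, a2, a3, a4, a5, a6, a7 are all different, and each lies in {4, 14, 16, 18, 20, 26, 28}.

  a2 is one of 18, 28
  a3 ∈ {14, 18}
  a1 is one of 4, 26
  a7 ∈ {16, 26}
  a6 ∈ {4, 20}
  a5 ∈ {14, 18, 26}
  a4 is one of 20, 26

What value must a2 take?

The 7 variables together cover exactly {4, 14, 16, 18, 20, 26, 28} — 7 values for 7 variables — and 16 appears only in a7's list, so a7 = 16.
The 6 still-open variables together cover exactly {4, 14, 18, 20, 26, 28} — 6 values for 6 variables — and 28 appears only in a2's list, so a2 = 28.

28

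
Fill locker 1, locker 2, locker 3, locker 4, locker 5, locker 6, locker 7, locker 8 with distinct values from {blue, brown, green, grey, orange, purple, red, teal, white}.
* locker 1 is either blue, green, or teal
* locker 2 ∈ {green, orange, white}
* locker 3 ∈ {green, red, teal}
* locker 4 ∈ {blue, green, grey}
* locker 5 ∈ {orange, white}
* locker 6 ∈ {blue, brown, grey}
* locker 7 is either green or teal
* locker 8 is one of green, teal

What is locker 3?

The 8 variables together cover exactly {blue, brown, green, grey, orange, red, teal, white} — 8 values for 8 variables — and brown appears only in locker 6's list, so locker 6 = brown.
Among the 7 still-open variables, grey fits only locker 4 (and all 7 values in {blue, green, grey, orange, red, teal, white} must be used), so locker 4 = grey.
The 6 still-open variables draw from only 6 values {blue, green, orange, red, teal, white}, so each is used; only locker 1 can be blue, hence locker 1 = blue.
The 5 still-open variables draw from only 5 values {green, orange, red, teal, white}, so each is used; only locker 3 can be red, hence locker 3 = red.

red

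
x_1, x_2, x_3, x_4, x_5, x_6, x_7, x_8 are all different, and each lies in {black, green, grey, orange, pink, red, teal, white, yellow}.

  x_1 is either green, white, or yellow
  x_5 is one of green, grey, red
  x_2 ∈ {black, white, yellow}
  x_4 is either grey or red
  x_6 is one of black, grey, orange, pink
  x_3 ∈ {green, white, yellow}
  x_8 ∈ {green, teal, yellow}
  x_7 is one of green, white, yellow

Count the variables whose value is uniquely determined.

The 3 variables x_1, x_3, x_7 are confined to {green, white, yellow}, which locks those values in; drop them from x_2, x_5, x_8.
That leaves x_2 = black. Remove black from x_6.
x_8 has just one choice, so x_8 = teal.
x_4 and x_5 share exactly the 2 values {grey, red}; by pigeonhole those values go to them, so strike grey, red from x_6.
Determined: x_2=black, x_8=teal. The other variables each still have more than one consistent value. That makes 2.

2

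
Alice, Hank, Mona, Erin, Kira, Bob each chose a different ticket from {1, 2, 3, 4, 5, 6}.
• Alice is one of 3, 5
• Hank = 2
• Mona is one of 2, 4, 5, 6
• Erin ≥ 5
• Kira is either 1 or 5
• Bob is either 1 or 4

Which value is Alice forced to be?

Hank's domain is down to {2}, so Hank = 2. Eliminate 2 elsewhere: Mona.
Among the 5 still-open variables, 3 fits only Alice (and all 5 values in {1, 3, 4, 5, 6} must be used), so Alice = 3.

3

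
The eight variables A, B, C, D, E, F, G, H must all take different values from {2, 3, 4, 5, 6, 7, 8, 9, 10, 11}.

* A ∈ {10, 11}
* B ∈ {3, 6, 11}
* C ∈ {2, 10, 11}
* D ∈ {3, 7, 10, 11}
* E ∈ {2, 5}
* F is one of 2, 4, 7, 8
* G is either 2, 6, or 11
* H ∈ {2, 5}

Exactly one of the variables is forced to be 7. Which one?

The 2 variables E and H are confined to {2, 5}, which locks those values in; drop them from C, F, G.
A and C between them cover only {10, 11} — a naked pair. Remove those values from B, D, G.
G has just one choice, so G = 6. So B can't be 6.
B's domain is down to {3}, so B = 3. Remove 3 from D.
So 7 goes to D.

D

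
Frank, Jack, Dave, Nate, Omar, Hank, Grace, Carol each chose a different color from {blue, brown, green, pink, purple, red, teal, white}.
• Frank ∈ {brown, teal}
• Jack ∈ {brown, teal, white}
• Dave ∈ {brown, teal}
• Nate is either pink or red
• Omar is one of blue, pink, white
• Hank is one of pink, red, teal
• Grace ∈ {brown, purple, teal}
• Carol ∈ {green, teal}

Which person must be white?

Jack

The 8 variables together cover exactly {blue, brown, green, pink, purple, red, teal, white} — 8 values for 8 variables — and blue appears only in Omar's list, so Omar = blue.
The 7 still-open variables together cover exactly {brown, green, pink, purple, red, teal, white} — 7 values for 7 variables — and green appears only in Carol's list, so Carol = green.
Among the 6 still-open variables, purple fits only Grace (and all 6 values in {brown, pink, purple, red, teal, white} must be used), so Grace = purple.
The 5 still-open variables draw from only 5 values {brown, pink, red, teal, white}, so each is used; only Jack can be white, hence Jack = white.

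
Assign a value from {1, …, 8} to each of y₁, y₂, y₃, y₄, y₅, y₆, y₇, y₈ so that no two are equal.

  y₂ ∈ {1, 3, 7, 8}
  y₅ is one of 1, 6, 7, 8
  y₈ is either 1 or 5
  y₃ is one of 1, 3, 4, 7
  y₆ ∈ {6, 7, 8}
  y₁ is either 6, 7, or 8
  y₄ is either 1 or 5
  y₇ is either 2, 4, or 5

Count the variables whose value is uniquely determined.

The 8 variables draw from only 8 values {1, 2, 3, 4, 5, 6, 7, 8}, so each is used; only y₇ can be 2, hence y₇ = 2.
The 7 still-open variables draw from only 7 values {1, 3, 4, 5, 6, 7, 8}, so each is used; only y₃ can be 4, hence y₃ = 4.
The 6 still-open variables draw from only 6 values {1, 3, 5, 6, 7, 8}, so each is used; only y₂ can be 3, hence y₂ = 3.
y₄ and y₈ between them cover only {1, 5} — a naked pair. Remove those values from y₅.
Determined: y₂=3, y₃=4, y₇=2. The other variables each still have more than one consistent value. That makes 3.

3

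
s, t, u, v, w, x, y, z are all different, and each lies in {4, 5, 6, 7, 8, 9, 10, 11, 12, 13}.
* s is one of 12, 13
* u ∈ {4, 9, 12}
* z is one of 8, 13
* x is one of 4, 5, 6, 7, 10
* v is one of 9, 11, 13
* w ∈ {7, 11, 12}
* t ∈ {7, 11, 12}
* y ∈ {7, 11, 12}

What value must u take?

t, w, y between them cover only {7, 11, 12} — a naked triple. Remove those values from s, u, v, x.
s has just one choice, so s = 13. Remove 13 from v, z.
v must be 9 (only option left). Eliminate 9 elsewhere: u.
So u = 4.

4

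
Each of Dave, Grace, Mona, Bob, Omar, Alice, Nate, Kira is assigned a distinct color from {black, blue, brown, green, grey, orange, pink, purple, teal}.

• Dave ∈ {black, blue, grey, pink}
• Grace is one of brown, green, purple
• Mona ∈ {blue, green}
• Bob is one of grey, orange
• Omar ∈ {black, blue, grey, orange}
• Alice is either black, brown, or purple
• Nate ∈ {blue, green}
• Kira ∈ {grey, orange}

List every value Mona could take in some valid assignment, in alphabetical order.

blue, green

Among the 8 variables, pink fits only Dave (and all 8 values in {black, blue, brown, green, grey, orange, pink, purple} must be used), so Dave = pink.
Mona and Nate share exactly the 2 values {blue, green}; by pigeonhole those values go to them, so strike blue, green from Grace, Omar.
Bob and Kira share exactly the 2 values {grey, orange}; by pigeonhole those values go to them, so strike grey, orange from Omar.
Omar must be black (only option left). So Alice can't be black.
No further eliminations apply; Mona can still be any of blue, green.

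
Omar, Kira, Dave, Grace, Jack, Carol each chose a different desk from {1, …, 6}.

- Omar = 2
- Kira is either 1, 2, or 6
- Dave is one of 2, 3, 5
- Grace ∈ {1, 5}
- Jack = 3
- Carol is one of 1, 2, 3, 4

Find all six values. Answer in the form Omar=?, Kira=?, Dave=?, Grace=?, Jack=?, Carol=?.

Omar=2, Kira=6, Dave=5, Grace=1, Jack=3, Carol=4

Omar has just one choice, so Omar = 2. So Kira, Dave, Carol can't be 2.
Jack must be 3 (only option left). Eliminate 3 elsewhere: Dave, Carol.
Dave's domain is down to {5}, so Dave = 5. Remove 5 from Grace.
Grace has just one choice, so Grace = 1. Remove 1 from Kira, Carol.
Carol has just one choice, so Carol = 4.
Kira must be 6 (only option left).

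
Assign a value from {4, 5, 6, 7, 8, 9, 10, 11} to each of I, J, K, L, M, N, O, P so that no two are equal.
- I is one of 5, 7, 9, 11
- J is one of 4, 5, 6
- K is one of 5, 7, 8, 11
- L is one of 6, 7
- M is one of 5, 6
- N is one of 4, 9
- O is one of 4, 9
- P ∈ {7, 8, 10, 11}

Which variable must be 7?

L

The 8 variables together cover exactly {4, 5, 6, 7, 8, 9, 10, 11} — 8 values for 8 variables — and 10 appears only in P's list, so P = 10.
The 7 still-open variables together cover exactly {4, 5, 6, 7, 8, 9, 11} — 7 values for 7 variables — and 8 appears only in K's list, so K = 8.
Among the 6 still-open variables, 11 fits only I (and all 6 values in {4, 5, 6, 7, 9, 11} must be used), so I = 11.
The 5 still-open variables together cover exactly {4, 5, 6, 7, 9} — 5 values for 5 variables — and 7 appears only in L's list, so L = 7.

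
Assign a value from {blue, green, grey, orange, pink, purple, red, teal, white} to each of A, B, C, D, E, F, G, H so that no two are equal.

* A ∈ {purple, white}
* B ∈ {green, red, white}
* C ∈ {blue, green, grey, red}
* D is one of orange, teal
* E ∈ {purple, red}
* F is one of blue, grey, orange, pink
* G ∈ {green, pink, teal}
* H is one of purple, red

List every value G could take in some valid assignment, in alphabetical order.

E and H between them cover only {purple, red} — a naked pair. Remove those values from A, B, C.
That leaves A = white. Strike white from B.
That leaves B = green. Strike green from C, G.
No further eliminations apply; G can still be any of pink, teal.

pink, teal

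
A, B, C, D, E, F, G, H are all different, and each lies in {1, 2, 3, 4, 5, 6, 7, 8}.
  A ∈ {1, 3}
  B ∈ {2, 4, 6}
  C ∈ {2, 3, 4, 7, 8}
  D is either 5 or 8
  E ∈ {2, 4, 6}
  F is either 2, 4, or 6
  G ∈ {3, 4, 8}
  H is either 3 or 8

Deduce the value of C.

The 8 variables draw from only 8 values {1, 2, 3, 4, 5, 6, 7, 8}, so each is used; only A can be 1, hence A = 1.
The 7 still-open variables draw from only 7 values {2, 3, 4, 5, 6, 7, 8}, so each is used; only D can be 5, hence D = 5.
Among the 6 still-open variables, 7 fits only C (and all 6 values in {2, 3, 4, 6, 7, 8} must be used), so C = 7.

7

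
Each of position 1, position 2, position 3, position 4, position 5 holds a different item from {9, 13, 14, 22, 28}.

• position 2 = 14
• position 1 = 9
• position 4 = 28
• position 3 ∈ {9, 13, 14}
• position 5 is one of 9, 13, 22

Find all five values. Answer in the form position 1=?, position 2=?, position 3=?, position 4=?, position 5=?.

position 1 must be 9 (only option left). Remove 9 from position 3, position 5.
That leaves position 2 = 14. Eliminate 14 elsewhere: position 3.
That leaves position 3 = 13. Eliminate 13 elsewhere: position 5.
position 4 must be 28 (only option left).
position 5 must be 22 (only option left).

position 1=9, position 2=14, position 3=13, position 4=28, position 5=22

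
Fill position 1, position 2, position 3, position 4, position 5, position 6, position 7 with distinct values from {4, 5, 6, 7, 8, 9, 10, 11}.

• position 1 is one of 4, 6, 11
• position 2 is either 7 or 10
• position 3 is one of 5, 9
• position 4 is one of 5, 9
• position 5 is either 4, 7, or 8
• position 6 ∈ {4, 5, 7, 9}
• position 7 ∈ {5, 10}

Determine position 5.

position 3 and position 4 between them cover only {5, 9} — a naked pair. Remove those values from position 6, position 7.
position 7's domain is down to {10}, so position 7 = 10. So position 2 can't be 10.
That leaves position 2 = 7. Strike 7 from position 5, position 6.
position 6's domain is down to {4}, so position 6 = 4. Remove 4 from position 1, position 5.
So position 5 = 8.

8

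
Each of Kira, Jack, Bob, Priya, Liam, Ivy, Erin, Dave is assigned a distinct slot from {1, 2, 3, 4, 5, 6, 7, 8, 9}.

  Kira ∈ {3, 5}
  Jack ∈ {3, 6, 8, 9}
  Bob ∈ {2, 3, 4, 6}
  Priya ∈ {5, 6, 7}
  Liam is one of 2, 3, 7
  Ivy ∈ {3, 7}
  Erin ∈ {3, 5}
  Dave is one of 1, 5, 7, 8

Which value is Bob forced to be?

The 2 variables Kira and Erin are confined to {3, 5}, which locks those values in; drop them from Jack, Bob, Priya, Liam, Ivy, Dave.
Ivy has just one choice, so Ivy = 7. Remove 7 from Priya, Liam, Dave.
Priya's domain is down to {6}, so Priya = 6. Eliminate 6 elsewhere: Jack, Bob.
Liam has just one choice, so Liam = 2. Eliminate 2 elsewhere: Bob.
So Bob = 4.

4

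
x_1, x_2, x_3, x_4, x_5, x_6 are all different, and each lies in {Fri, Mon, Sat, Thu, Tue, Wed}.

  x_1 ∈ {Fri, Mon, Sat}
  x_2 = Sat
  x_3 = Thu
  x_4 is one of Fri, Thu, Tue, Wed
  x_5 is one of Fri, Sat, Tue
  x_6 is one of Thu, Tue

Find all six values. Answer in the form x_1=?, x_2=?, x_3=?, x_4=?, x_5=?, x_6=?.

x_2 has just one choice, so x_2 = Sat. So x_1, x_5 can't be Sat.
x_3 has just one choice, so x_3 = Thu. Remove Thu from x_4, x_6.
x_6's domain is down to {Tue}, so x_6 = Tue. Eliminate Tue elsewhere: x_4, x_5.
x_5's domain is down to {Fri}, so x_5 = Fri. Eliminate Fri elsewhere: x_1, x_4.
x_1's domain is down to {Mon}, so x_1 = Mon.
x_4 has just one choice, so x_4 = Wed.

x_1=Mon, x_2=Sat, x_3=Thu, x_4=Wed, x_5=Fri, x_6=Tue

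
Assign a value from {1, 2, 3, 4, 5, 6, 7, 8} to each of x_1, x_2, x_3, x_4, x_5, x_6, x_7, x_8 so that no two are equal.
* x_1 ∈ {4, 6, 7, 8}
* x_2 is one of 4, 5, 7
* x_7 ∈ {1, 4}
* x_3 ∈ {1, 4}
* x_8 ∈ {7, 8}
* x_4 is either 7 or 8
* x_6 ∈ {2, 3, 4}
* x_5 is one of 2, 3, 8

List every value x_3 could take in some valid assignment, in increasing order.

1, 4

Among the 8 variables, 5 fits only x_2 (and all 8 values in {1, 2, 3, 4, 5, 6, 7, 8} must be used), so x_2 = 5.
Among the 7 still-open variables, 6 fits only x_1 (and all 7 values in {1, 2, 3, 4, 6, 7, 8} must be used), so x_1 = 6.
The 2 variables x_3 and x_7 are confined to {1, 4}, which locks those values in; drop them from x_6.
x_4 and x_8 share exactly the 2 values {7, 8}; by pigeonhole those values go to them, so strike 7, 8 from x_5.
No further eliminations apply; x_3 can still be any of 1, 4.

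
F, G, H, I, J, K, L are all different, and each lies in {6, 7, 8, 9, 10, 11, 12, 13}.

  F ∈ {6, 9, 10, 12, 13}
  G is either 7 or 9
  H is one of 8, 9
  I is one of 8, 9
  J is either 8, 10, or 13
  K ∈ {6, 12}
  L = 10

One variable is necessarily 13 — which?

J

L's domain is down to {10}, so L = 10. So F, J can't be 10.
Among the 6 still-open variables, 7 fits only G (and all 6 values in {6, 7, 8, 9, 12, 13} must be used), so G = 7.
H and I between them cover only {8, 9} — a naked pair. Remove those values from F, J.
So 13 goes to J.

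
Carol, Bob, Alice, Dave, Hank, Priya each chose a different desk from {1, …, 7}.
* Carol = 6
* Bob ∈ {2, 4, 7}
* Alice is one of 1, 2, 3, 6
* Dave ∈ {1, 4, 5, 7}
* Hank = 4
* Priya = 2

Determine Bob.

Carol has just one choice, so Carol = 6. Strike 6 from Alice.
Hank has just one choice, so Hank = 4. So Bob, Dave can't be 4.
Priya has just one choice, so Priya = 2. So Bob, Alice can't be 2.
So Bob = 7.

7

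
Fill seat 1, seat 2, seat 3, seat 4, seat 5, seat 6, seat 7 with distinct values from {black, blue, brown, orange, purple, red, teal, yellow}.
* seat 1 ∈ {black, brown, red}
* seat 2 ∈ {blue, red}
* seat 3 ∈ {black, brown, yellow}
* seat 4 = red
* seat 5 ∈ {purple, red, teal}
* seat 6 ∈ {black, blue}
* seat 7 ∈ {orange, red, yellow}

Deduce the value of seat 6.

seat 4 has just one choice, so seat 4 = red. Eliminate red elsewhere: seat 1, seat 2, seat 5, seat 7.
seat 2 must be blue (only option left). So seat 6 can't be blue.
So seat 6 = black.

black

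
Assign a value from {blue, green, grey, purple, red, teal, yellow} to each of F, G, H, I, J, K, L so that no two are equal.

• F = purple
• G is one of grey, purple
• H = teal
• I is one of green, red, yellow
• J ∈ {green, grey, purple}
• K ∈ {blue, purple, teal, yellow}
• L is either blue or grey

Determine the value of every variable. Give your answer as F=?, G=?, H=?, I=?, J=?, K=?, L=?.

F's domain is down to {purple}, so F = purple. Eliminate purple elsewhere: G, J, K.
G must be grey (only option left). Eliminate grey elsewhere: J, L.
H must be teal (only option left). Remove teal from K.
J has just one choice, so J = green. Strike green from I.
L's domain is down to {blue}, so L = blue. Strike blue from K.
K must be yellow (only option left). So I can't be yellow.
That leaves I = red.

F=purple, G=grey, H=teal, I=red, J=green, K=yellow, L=blue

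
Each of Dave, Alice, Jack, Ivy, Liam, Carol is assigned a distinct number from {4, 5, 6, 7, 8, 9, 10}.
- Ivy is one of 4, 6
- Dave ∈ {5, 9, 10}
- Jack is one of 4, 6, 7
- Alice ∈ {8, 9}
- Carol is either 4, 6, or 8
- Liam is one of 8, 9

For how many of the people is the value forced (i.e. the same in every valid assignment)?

Alice and Liam share exactly the 2 values {8, 9}; by pigeonhole those values go to them, so strike 8, 9 from Dave, Carol.
The 2 variables Ivy and Carol are confined to {4, 6}, which locks those values in; drop them from Jack.
That leaves Jack = 7.
Determined: Jack=7. The other people each still have more than one consistent value. That makes 1.

1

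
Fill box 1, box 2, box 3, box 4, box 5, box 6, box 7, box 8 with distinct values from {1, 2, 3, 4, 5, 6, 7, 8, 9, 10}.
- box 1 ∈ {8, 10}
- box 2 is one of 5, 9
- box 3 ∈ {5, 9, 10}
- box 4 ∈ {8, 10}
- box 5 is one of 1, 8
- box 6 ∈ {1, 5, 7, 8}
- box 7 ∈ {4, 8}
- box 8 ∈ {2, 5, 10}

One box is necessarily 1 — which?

box 5

The 8 variables draw from only 8 values {1, 2, 4, 5, 7, 8, 9, 10}, so each is used; only box 8 can be 2, hence box 8 = 2.
The 7 still-open variables draw from only 7 values {1, 4, 5, 7, 8, 9, 10}, so each is used; only box 7 can be 4, hence box 7 = 4.
The 6 still-open variables together cover exactly {1, 5, 7, 8, 9, 10} — 6 values for 6 variables — and 7 appears only in box 6's list, so box 6 = 7.
The 5 still-open variables together cover exactly {1, 5, 8, 9, 10} — 5 values for 5 variables — and 1 appears only in box 5's list, so box 5 = 1.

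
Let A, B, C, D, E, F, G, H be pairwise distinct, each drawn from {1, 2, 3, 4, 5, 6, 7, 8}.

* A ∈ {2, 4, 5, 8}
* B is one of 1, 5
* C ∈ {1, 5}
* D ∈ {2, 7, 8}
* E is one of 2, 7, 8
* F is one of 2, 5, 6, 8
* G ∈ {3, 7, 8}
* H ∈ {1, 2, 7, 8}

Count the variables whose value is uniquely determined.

3

The 8 variables draw from only 8 values {1, 2, 3, 4, 5, 6, 7, 8}, so each is used; only G can be 3, hence G = 3.
The 7 still-open variables together cover exactly {1, 2, 4, 5, 6, 7, 8} — 7 values for 7 variables — and 4 appears only in A's list, so A = 4.
The 6 still-open variables draw from only 6 values {1, 2, 5, 6, 7, 8}, so each is used; only F can be 6, hence F = 6.
The 2 variables B and C are confined to {1, 5}, which locks those values in; drop them from H.
Determined: A=4, F=6, G=3. The other variables each still have more than one consistent value. That makes 3.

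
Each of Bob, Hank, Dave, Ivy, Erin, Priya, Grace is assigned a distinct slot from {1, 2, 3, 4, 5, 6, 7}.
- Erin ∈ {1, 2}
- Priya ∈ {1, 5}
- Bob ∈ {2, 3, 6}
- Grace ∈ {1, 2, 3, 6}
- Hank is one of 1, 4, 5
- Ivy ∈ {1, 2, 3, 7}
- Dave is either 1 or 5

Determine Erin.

The 7 variables draw from only 7 values {1, 2, 3, 4, 5, 6, 7}, so each is used; only Hank can be 4, hence Hank = 4.
The 6 still-open variables draw from only 6 values {1, 2, 3, 5, 6, 7}, so each is used; only Ivy can be 7, hence Ivy = 7.
Dave and Priya between them cover only {1, 5} — a naked pair. Remove those values from Erin, Grace.
So Erin = 2.

2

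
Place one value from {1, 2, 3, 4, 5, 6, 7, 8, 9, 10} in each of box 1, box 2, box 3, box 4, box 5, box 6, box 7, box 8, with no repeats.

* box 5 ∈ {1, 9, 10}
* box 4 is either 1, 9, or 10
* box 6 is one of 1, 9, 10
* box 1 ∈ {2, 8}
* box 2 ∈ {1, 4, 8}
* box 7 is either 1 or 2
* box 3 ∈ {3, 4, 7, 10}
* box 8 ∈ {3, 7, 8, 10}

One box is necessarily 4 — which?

box 4, box 5, box 6 between them cover only {1, 9, 10} — a naked triple. Remove those values from box 2, box 3, box 7, box 8.
That leaves box 7 = 2. Strike 2 from box 1.
box 1 must be 8 (only option left). Strike 8 from box 2, box 8.
So 4 goes to box 2.

box 2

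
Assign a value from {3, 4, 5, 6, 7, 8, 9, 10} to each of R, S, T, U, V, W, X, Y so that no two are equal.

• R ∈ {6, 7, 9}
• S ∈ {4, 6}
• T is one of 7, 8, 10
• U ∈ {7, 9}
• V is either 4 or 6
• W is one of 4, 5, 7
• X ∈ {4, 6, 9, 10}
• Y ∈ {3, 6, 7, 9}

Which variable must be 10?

X

Among the 8 variables, 3 fits only Y (and all 8 values in {3, 4, 5, 6, 7, 8, 9, 10} must be used), so Y = 3.
The 7 still-open variables together cover exactly {4, 5, 6, 7, 8, 9, 10} — 7 values for 7 variables — and 5 appears only in W's list, so W = 5.
Among the 6 still-open variables, 8 fits only T (and all 6 values in {4, 6, 7, 8, 9, 10} must be used), so T = 8.
Among the 5 still-open variables, 10 fits only X (and all 5 values in {4, 6, 7, 9, 10} must be used), so X = 10.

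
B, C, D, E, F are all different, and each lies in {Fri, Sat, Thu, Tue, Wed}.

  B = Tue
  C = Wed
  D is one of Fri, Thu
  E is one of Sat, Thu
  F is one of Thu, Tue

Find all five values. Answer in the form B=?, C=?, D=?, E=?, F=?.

B=Tue, C=Wed, D=Fri, E=Sat, F=Thu

B must be Tue (only option left). Strike Tue from F.
C has just one choice, so C = Wed.
F must be Thu (only option left). Strike Thu from D, E.
That leaves D = Fri.
E must be Sat (only option left).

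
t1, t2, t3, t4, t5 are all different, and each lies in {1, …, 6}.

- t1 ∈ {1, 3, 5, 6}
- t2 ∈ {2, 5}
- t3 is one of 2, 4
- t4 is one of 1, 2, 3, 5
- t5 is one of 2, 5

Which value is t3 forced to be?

t2 and t5 between them cover only {2, 5} — a naked pair. Remove those values from t1, t3, t4.
So t3 = 4.

4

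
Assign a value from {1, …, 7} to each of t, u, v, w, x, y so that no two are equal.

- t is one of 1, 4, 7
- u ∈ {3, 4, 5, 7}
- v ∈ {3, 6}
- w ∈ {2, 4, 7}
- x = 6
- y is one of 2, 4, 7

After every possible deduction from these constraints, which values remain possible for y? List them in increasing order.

x must be 6 (only option left). Remove 6 from v.
v has just one choice, so v = 3. So u can't be 3.
No further eliminations apply; y can still be any of 2, 4, 7.

2, 4, 7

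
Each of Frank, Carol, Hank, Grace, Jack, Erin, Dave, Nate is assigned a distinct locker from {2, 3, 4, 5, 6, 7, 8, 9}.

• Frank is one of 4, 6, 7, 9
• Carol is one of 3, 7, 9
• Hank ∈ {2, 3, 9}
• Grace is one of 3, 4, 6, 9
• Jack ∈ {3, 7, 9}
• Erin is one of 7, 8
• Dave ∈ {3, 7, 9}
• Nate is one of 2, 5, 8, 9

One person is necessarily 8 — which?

Erin

The 8 variables draw from only 8 values {2, 3, 4, 5, 6, 7, 8, 9}, so each is used; only Nate can be 5, hence Nate = 5.
Among the 7 still-open variables, 2 fits only Hank (and all 7 values in {2, 3, 4, 6, 7, 8, 9} must be used), so Hank = 2.
The 6 still-open variables draw from only 6 values {3, 4, 6, 7, 8, 9}, so each is used; only Erin can be 8, hence Erin = 8.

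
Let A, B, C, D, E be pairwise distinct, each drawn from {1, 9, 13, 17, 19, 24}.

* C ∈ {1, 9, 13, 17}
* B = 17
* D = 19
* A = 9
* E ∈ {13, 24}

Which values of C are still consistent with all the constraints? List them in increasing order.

1, 13

A must be 9 (only option left). Strike 9 from C.
B's domain is down to {17}, so B = 17. Strike 17 from C.
D's domain is down to {19}, so D = 19.
No further eliminations apply; C can still be any of 1, 13.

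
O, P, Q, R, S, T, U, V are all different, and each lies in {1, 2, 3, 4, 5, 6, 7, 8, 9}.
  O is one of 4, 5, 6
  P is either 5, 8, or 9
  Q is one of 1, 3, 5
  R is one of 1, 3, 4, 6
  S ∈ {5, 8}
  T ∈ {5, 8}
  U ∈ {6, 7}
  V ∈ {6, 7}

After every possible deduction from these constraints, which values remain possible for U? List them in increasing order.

Among the 8 variables, 9 fits only P (and all 8 values in {1, 3, 4, 5, 6, 7, 8, 9} must be used), so P = 9.
S and T share exactly the 2 values {5, 8}; by pigeonhole those values go to them, so strike 5, 8 from O, Q.
U and V share exactly the 2 values {6, 7}; by pigeonhole those values go to them, so strike 6, 7 from O, R.
O must be 4 (only option left). Eliminate 4 elsewhere: R.
No further eliminations apply; U can still be any of 6, 7.

6, 7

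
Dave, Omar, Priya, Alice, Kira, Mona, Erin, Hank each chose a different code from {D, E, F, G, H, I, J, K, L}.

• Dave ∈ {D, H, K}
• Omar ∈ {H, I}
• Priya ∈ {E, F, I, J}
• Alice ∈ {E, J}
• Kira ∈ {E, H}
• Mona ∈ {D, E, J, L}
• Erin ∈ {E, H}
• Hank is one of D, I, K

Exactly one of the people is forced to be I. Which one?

Omar

The 8 variables draw from only 8 values {D, E, F, H, I, J, K, L}, so each is used; only Priya can be F, hence Priya = F.
The 7 still-open variables together cover exactly {D, E, H, I, J, K, L} — 7 values for 7 variables — and L appears only in Mona's list, so Mona = L.
The 6 still-open variables draw from only 6 values {D, E, H, I, J, K}, so each is used; only Alice can be J, hence Alice = J.
Kira and Erin share exactly the 2 values {E, H}; by pigeonhole those values go to them, so strike E, H from Dave, Omar.
So I goes to Omar.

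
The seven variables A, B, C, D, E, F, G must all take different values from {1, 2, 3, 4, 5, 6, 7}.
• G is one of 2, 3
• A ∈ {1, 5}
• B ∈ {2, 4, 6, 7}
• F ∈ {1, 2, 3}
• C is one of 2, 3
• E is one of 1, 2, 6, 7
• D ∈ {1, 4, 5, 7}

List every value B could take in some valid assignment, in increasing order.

C and G between them cover only {2, 3} — a naked pair. Remove those values from B, E, F.
F must be 1 (only option left). So A, D, E can't be 1.
That leaves A = 5. Eliminate 5 elsewhere: D.
No further eliminations apply; B can still be any of 4, 6, 7.

4, 6, 7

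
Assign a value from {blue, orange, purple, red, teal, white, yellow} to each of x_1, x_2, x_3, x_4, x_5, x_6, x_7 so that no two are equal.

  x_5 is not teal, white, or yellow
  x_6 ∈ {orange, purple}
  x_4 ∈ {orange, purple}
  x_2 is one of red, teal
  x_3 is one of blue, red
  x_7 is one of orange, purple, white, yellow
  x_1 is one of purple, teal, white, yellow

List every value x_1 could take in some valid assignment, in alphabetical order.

The 2 variables x_4 and x_6 are confined to {orange, purple}, which locks those values in; drop them from x_1, x_5, x_7.
x_3 and x_5 between them cover only {blue, red} — a naked pair. Remove those values from x_2.
x_2's domain is down to {teal}, so x_2 = teal. Remove teal from x_1.
No further eliminations apply; x_1 can still be any of white, yellow.

white, yellow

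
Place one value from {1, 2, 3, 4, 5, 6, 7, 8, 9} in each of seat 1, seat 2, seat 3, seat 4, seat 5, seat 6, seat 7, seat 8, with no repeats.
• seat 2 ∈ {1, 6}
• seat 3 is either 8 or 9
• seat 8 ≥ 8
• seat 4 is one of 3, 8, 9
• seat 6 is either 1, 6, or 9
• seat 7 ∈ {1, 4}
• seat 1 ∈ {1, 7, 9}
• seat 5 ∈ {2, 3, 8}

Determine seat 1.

Among the 8 variables, 2 fits only seat 5 (and all 8 values in {1, 2, 3, 4, 6, 7, 8, 9} must be used), so seat 5 = 2.
The 7 still-open variables together cover exactly {1, 3, 4, 6, 7, 8, 9} — 7 values for 7 variables — and 3 appears only in seat 4's list, so seat 4 = 3.
The 6 still-open variables together cover exactly {1, 4, 6, 7, 8, 9} — 6 values for 6 variables — and 4 appears only in seat 7's list, so seat 7 = 4.
Among the 5 still-open variables, 7 fits only seat 1 (and all 5 values in {1, 6, 7, 8, 9} must be used), so seat 1 = 7.

7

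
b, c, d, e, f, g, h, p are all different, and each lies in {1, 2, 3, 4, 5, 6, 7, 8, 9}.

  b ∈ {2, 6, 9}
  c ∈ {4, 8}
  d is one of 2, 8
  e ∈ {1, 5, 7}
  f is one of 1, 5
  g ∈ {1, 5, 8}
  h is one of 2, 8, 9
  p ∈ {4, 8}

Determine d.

The 8 variables together cover exactly {1, 2, 4, 5, 6, 7, 8, 9} — 8 values for 8 variables — and 6 appears only in b's list, so b = 6.
The 7 still-open variables draw from only 7 values {1, 2, 4, 5, 7, 8, 9}, so each is used; only e can be 7, hence e = 7.
The 6 still-open variables draw from only 6 values {1, 2, 4, 5, 8, 9}, so each is used; only h can be 9, hence h = 9.
Among the 5 still-open variables, 2 fits only d (and all 5 values in {1, 2, 4, 5, 8} must be used), so d = 2.

2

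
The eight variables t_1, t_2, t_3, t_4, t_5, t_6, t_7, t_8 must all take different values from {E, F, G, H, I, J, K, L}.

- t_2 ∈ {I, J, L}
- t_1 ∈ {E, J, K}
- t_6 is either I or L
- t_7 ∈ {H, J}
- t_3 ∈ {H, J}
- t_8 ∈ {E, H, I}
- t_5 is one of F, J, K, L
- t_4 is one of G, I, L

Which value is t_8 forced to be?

The 8 variables together cover exactly {E, F, G, H, I, J, K, L} — 8 values for 8 variables — and F appears only in t_5's list, so t_5 = F.
The 7 still-open variables draw from only 7 values {E, G, H, I, J, K, L}, so each is used; only t_4 can be G, hence t_4 = G.
The 6 still-open variables draw from only 6 values {E, H, I, J, K, L}, so each is used; only t_1 can be K, hence t_1 = K.
The 5 still-open variables draw from only 5 values {E, H, I, J, L}, so each is used; only t_8 can be E, hence t_8 = E.

E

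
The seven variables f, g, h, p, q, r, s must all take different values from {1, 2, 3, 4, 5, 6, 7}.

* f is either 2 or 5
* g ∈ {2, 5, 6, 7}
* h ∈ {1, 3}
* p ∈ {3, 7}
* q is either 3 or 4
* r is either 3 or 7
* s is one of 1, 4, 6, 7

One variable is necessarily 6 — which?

p and r share exactly the 2 values {3, 7}; by pigeonhole those values go to them, so strike 3, 7 from g, h, q, s.
That leaves h = 1. So s can't be 1.
q's domain is down to {4}, so q = 4. Eliminate 4 elsewhere: s.
So 6 goes to s.

s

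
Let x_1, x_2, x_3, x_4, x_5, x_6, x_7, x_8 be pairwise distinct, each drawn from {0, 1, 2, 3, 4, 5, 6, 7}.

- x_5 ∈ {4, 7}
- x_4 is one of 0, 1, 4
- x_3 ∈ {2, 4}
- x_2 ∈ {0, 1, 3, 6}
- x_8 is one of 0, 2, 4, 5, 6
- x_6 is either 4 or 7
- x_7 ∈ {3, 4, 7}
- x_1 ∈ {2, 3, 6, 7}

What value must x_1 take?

The 8 variables together cover exactly {0, 1, 2, 3, 4, 5, 6, 7} — 8 values for 8 variables — and 5 appears only in x_8's list, so x_8 = 5.
The 2 variables x_5 and x_6 are confined to {4, 7}, which locks those values in; drop them from x_1, x_3, x_4, x_7.
That leaves x_3 = 2. So x_1 can't be 2.
x_7 has just one choice, so x_7 = 3. Remove 3 from x_1, x_2.
So x_1 = 6.

6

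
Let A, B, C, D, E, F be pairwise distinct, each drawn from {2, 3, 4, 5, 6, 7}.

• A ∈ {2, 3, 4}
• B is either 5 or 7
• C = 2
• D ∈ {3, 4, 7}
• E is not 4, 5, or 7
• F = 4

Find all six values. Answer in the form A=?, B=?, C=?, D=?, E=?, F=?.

C must be 2 (only option left). Remove 2 from A, E.
F must be 4 (only option left). So A, D can't be 4.
A has just one choice, so A = 3. Remove 3 from D, E.
D must be 7 (only option left). So B can't be 7.
E has just one choice, so E = 6.
B has just one choice, so B = 5.

A=3, B=5, C=2, D=7, E=6, F=4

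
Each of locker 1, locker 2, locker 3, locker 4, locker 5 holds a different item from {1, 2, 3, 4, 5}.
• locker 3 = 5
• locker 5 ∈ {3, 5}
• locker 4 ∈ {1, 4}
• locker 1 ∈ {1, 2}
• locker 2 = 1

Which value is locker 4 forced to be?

locker 2 has just one choice, so locker 2 = 1. Remove 1 from locker 1, locker 4.
So locker 4 = 4.

4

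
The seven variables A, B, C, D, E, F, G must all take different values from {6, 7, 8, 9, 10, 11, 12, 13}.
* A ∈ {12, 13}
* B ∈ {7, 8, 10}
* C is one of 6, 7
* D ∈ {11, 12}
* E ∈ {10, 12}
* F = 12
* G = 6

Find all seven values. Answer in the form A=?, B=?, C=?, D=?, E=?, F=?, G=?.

A=13, B=8, C=7, D=11, E=10, F=12, G=6

F must be 12 (only option left). So A, D, E can't be 12.
G must be 6 (only option left). So C can't be 6.
That leaves A = 13.
That leaves C = 7. Strike 7 from B.
D's domain is down to {11}, so D = 11.
That leaves E = 10. So B can't be 10.
B has just one choice, so B = 8.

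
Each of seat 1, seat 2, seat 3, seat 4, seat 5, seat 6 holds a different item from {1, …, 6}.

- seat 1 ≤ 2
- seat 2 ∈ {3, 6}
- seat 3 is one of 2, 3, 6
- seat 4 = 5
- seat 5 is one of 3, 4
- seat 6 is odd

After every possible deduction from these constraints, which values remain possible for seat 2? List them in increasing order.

3, 6

seat 4's domain is down to {5}, so seat 4 = 5. So seat 6 can't be 5.
The 5 still-open variables draw from only 5 values {1, 2, 3, 4, 6}, so each is used; only seat 5 can be 4, hence seat 5 = 4.
No further eliminations apply; seat 2 can still be any of 3, 6.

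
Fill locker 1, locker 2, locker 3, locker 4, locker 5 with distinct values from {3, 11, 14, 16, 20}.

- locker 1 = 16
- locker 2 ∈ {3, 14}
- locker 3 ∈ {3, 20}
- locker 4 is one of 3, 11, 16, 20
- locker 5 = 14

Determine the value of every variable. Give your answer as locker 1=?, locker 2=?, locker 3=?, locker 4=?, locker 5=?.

locker 1's domain is down to {16}, so locker 1 = 16. Remove 16 from locker 4.
locker 5's domain is down to {14}, so locker 5 = 14. Eliminate 14 elsewhere: locker 2.
locker 2 has just one choice, so locker 2 = 3. Eliminate 3 elsewhere: locker 3, locker 4.
locker 3 has just one choice, so locker 3 = 20. Strike 20 from locker 4.
locker 4 must be 11 (only option left).

locker 1=16, locker 2=3, locker 3=20, locker 4=11, locker 5=14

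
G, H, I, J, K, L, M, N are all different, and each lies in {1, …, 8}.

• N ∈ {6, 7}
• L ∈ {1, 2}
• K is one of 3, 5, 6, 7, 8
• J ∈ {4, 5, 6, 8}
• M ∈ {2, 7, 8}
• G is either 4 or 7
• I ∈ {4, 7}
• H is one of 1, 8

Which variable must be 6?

N

The 8 variables draw from only 8 values {1, 2, 3, 4, 5, 6, 7, 8}, so each is used; only K can be 3, hence K = 3.
Among the 7 still-open variables, 5 fits only J (and all 7 values in {1, 2, 4, 5, 6, 7, 8} must be used), so J = 5.
The 6 still-open variables together cover exactly {1, 2, 4, 6, 7, 8} — 6 values for 6 variables — and 6 appears only in N's list, so N = 6.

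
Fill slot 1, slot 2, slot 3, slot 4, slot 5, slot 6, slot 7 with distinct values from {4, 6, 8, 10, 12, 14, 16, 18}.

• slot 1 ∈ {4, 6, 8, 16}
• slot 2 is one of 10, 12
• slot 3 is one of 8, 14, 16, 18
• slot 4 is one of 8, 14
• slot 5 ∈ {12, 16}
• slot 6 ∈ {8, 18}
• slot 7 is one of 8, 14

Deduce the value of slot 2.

10

slot 4 and slot 7 between them cover only {8, 14} — a naked pair. Remove those values from slot 1, slot 3, slot 6.
That leaves slot 6 = 18. Eliminate 18 elsewhere: slot 3.
slot 3's domain is down to {16}, so slot 3 = 16. Remove 16 from slot 1, slot 5.
slot 5 must be 12 (only option left). Remove 12 from slot 2.
So slot 2 = 10.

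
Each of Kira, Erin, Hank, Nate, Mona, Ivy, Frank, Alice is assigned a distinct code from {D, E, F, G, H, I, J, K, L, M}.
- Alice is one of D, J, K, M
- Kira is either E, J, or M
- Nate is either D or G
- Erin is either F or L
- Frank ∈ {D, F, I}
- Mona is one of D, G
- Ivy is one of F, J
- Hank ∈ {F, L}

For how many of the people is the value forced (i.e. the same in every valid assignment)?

Erin and Hank share exactly the 2 values {F, L}; by pigeonhole those values go to them, so strike F, L from Ivy, Frank.
That leaves Ivy = J. Eliminate J elsewhere: Kira, Alice.
Nate and Mona between them cover only {D, G} — a naked pair. Remove those values from Frank, Alice.
That leaves Frank = I.
Determined: Ivy=J, Frank=I. The other people each still have more than one consistent value. That makes 2.

2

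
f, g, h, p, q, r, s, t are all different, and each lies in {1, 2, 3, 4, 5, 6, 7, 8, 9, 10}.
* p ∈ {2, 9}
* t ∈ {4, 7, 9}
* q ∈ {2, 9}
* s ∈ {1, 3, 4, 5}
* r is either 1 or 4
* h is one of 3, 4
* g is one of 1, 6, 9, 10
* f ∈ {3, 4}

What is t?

The 2 variables f and h are confined to {3, 4}, which locks those values in; drop them from r, s, t.
r must be 1 (only option left). Eliminate 1 elsewhere: g, s.
s's domain is down to {5}, so s = 5.
p and q between them cover only {2, 9} — a naked pair. Remove those values from g, t.
So t = 7.

7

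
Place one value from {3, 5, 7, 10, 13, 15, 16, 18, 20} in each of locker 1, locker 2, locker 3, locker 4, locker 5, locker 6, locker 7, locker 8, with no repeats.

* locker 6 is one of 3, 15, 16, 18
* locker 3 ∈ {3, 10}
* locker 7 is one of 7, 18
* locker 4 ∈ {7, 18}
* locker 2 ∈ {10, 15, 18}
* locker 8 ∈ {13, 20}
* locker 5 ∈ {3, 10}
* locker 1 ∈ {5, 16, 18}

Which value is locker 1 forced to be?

The 2 variables locker 3 and locker 5 are confined to {3, 10}, which locks those values in; drop them from locker 2, locker 6.
locker 4 and locker 7 between them cover only {7, 18} — a naked pair. Remove those values from locker 1, locker 2, locker 6.
locker 2 must be 15 (only option left). So locker 6 can't be 15.
locker 6's domain is down to {16}, so locker 6 = 16. So locker 1 can't be 16.
So locker 1 = 5.

5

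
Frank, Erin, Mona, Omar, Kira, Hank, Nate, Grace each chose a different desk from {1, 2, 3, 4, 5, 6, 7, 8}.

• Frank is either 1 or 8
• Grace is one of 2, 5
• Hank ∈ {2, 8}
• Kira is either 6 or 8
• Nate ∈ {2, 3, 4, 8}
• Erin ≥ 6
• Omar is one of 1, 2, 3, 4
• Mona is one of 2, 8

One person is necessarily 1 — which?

Among the 8 variables, 5 fits only Grace (and all 8 values in {1, 2, 3, 4, 5, 6, 7, 8} must be used), so Grace = 5.
Among the 7 still-open variables, 7 fits only Erin (and all 7 values in {1, 2, 3, 4, 6, 7, 8} must be used), so Erin = 7.
The 6 still-open variables draw from only 6 values {1, 2, 3, 4, 6, 8}, so each is used; only Kira can be 6, hence Kira = 6.
Mona and Hank between them cover only {2, 8} — a naked pair. Remove those values from Frank, Omar, Nate.
So 1 goes to Frank.

Frank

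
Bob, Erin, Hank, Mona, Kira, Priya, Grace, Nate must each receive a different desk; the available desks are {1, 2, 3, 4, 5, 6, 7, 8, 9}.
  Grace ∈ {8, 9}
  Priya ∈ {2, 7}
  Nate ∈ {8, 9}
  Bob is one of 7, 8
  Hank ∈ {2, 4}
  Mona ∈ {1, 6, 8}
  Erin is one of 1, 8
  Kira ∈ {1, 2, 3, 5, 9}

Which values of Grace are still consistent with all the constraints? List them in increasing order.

8, 9

The 2 variables Grace and Nate are confined to {8, 9}, which locks those values in; drop them from Bob, Erin, Mona, Kira.
Bob has just one choice, so Bob = 7. So Priya can't be 7.
Erin has just one choice, so Erin = 1. Strike 1 from Mona, Kira.
That leaves Mona = 6.
That leaves Priya = 2. Strike 2 from Hank, Kira.
Hank must be 4 (only option left).
No further eliminations apply; Grace can still be any of 8, 9.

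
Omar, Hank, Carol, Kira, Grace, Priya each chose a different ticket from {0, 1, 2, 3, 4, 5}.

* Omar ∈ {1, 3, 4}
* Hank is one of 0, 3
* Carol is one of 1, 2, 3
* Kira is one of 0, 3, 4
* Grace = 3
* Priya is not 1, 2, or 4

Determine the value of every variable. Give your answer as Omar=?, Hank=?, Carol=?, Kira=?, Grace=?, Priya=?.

Grace has just one choice, so Grace = 3. Strike 3 from Omar, Hank, Carol, Kira, Priya.
Hank must be 0 (only option left). Eliminate 0 elsewhere: Kira, Priya.
Kira must be 4 (only option left). So Omar can't be 4.
Priya must be 5 (only option left).
That leaves Omar = 1. Remove 1 from Carol.
That leaves Carol = 2.

Omar=1, Hank=0, Carol=2, Kira=4, Grace=3, Priya=5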